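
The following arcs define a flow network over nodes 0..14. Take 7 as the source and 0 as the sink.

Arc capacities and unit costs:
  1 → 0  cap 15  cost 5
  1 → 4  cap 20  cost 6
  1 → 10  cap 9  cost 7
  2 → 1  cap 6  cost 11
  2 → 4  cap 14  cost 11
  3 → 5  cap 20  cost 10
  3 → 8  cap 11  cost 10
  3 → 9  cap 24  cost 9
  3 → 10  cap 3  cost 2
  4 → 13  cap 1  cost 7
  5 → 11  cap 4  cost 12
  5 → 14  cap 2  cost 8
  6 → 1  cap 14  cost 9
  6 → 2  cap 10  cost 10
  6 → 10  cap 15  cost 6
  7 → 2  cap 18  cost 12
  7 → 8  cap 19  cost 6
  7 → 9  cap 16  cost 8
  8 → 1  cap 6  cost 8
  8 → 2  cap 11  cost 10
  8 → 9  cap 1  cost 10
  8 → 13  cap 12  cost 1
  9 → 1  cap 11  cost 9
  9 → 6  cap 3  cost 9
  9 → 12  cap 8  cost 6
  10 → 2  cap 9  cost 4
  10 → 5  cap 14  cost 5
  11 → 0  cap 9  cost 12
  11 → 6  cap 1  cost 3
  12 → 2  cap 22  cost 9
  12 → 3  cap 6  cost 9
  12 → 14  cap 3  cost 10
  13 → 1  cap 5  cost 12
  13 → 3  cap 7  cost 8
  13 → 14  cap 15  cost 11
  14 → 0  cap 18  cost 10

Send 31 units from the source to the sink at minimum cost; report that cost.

shortest-cost path #1: 7→8→1→0 push 6 @ unit cost 19 (adds 114)
shortest-cost path #2: 7→9→1→0 push 9 @ unit cost 22 (adds 198)
shortest-cost path #3: 7→8→13→14→0 push 12 @ unit cost 28 (adds 336)
shortest-cost path #4: 7→9→12→14→0 push 3 @ unit cost 34 (adds 102)
shortest-cost path #5: 7→9→6→10→5→14→0 push 1 @ unit cost 46 (adds 46)
total cost = 796

Minimum cost for 31 units: 796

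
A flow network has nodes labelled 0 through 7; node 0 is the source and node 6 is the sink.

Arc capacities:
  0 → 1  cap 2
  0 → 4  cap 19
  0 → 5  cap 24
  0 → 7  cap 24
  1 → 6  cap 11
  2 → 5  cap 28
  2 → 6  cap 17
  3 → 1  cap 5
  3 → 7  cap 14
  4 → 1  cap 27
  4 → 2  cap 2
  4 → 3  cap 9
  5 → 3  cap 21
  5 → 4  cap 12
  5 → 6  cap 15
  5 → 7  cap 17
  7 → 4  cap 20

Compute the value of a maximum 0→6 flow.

augment #1: 0→1→6 bottleneck 2, total now 2
augment #2: 0→5→6 bottleneck 15, total now 17
augment #3: 0→4→1→6 bottleneck 9, total now 26
augment #4: 0→4→2→6 bottleneck 2, total now 28

Maximum flow value: 28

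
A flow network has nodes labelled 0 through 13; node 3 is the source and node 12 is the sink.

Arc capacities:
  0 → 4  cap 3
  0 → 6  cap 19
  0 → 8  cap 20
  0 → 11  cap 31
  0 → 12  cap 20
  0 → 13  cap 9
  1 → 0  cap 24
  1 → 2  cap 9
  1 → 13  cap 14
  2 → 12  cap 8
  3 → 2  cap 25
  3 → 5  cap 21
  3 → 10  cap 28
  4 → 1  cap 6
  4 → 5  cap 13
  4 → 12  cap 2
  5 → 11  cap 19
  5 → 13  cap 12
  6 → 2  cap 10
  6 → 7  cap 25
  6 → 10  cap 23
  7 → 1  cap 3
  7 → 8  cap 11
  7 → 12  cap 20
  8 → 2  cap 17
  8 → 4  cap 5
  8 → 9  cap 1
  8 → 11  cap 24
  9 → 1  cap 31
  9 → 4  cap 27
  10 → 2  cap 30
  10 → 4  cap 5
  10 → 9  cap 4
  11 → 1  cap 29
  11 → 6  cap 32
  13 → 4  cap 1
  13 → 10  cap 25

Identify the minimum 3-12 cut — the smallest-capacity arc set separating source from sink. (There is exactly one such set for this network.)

augment #1: 3→2→12 push 8
augment #2: 3→10→4→12 push 2
augment #3: 3→5→11→1→0→12 push 19
augment #4: 3→10→4→1→0→12 push 1
augment #5: 3→10→4→1→0→6→7→12 push 2
augment #6: 3→10→9→1→0→6→7→12 push 2
augment #7: 3→10→9→1→11→6→7→12 push 2
augment #8: 3→5→13→4→1→11→6→7→12 push 1
max flow = 37; residual-reachable set from 3 gives S-side
cut edges (S→T): {(2,12), (5,11), (10,4), (10,9), (13,4)} total cap 37

Min-cut arcs: {(2,12), (5,11), (10,4), (10,9), (13,4)} (total capacity 37)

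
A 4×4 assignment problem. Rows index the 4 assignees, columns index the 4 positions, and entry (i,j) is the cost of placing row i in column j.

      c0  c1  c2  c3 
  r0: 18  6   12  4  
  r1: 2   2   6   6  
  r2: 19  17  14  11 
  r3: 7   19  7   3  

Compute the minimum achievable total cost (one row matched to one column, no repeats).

optimal assignment: row0→col1 (cost 6), row1→col0 (cost 2), row2→col2 (cost 14), row3→col3 (cost 3)
total = 6 + 2 + 14 + 3 = 25

Minimum assignment cost: 25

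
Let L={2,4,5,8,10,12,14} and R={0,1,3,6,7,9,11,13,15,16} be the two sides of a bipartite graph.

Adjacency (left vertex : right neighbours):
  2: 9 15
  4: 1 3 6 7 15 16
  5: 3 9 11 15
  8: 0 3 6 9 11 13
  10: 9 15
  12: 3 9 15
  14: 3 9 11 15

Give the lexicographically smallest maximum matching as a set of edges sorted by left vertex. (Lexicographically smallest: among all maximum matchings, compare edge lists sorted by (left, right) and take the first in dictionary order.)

|M| = 6 (so the lex-smallest maximum matching has 6 edges)
process left vertices in ascending order; for each, take the smallest-labelled available neighbour that still permits 6 edges overall, or leave it unmatched if none does
lex-smallest matching: {2-9, 4-1, 5-3, 8-0, 10-15, 14-11}

Lex-smallest maximum matching: {(2,9), (4,1), (5,3), (8,0), (10,15), (14,11)}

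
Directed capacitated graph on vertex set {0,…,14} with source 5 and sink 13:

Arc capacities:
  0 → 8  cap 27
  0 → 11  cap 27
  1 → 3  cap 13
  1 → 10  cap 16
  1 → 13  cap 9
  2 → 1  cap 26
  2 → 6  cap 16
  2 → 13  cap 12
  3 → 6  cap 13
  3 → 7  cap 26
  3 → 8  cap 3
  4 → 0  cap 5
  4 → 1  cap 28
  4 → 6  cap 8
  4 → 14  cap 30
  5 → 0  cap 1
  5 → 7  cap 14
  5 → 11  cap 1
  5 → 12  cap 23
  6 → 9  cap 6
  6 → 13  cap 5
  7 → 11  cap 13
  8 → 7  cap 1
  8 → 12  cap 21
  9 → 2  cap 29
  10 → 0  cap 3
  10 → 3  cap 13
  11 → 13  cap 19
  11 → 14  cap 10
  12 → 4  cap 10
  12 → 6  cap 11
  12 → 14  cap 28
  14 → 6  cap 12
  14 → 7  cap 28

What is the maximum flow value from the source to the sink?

Maximum flow value: 36

augment #1: 5→11→13 bottleneck 1, total now 1
augment #2: 5→0→11→13 bottleneck 1, total now 2
augment #3: 5→7→11→13 bottleneck 13, total now 15
augment #4: 5→12→6→13 bottleneck 5, total now 20
augment #5: 5→12→4→1→13 bottleneck 9, total now 29
augment #6: 5→12→4→0→11→13 bottleneck 1, total now 30
augment #7: 5→12→6→9→2→13 bottleneck 6, total now 36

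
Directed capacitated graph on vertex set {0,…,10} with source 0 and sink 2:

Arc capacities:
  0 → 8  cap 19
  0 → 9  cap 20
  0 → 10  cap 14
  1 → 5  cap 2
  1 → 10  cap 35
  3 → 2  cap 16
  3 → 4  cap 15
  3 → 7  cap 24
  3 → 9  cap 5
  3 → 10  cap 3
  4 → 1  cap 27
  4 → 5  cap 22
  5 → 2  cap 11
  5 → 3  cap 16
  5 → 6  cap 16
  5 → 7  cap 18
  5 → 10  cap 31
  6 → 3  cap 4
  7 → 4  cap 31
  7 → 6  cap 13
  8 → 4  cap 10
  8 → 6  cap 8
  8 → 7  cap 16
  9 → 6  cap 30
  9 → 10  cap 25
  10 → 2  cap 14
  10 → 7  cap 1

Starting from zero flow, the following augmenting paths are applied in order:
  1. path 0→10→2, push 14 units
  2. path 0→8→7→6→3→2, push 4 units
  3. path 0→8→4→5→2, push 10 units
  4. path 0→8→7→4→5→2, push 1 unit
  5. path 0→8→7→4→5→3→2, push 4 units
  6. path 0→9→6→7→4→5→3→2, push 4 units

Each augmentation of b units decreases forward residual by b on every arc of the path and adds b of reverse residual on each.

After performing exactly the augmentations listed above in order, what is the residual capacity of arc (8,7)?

Residual capacity of (8,7): 7

after path 1 (0→10→2, push 14): res(8,7)=16
after path 2 (0→8→7→6→3→2, push 4): res(8,7)=12
after path 3 (0→8→4→5→2, push 10): res(8,7)=12
after path 4 (0→8→7→4→5→2, push 1): res(8,7)=11
after path 5 (0→8→7→4→5→3→2, push 4): res(8,7)=7
after path 6 (0→9→6→7→4→5→3→2, push 4): res(8,7)=7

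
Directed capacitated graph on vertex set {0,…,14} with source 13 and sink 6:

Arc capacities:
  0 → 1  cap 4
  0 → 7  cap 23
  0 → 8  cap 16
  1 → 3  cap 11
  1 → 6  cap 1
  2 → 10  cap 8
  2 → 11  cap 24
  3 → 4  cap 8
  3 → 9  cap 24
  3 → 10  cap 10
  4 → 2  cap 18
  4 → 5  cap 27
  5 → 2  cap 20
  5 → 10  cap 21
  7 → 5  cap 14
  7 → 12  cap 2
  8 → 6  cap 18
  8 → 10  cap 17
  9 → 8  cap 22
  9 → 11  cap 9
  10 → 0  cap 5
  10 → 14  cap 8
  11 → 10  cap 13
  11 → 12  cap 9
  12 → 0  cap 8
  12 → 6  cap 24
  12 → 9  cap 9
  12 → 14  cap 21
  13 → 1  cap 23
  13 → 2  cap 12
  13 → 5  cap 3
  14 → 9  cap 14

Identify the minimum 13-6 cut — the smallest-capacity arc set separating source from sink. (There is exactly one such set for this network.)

Min-cut arcs: {(1,3), (1,6), (13,2), (13,5)} (total capacity 27)

augment #1: 13→1→6 push 1
augment #2: 13→2→11→12→6 push 9
augment #3: 13→1→3→9→8→6 push 11
augment #4: 13→2→10→0→8→6 push 3
augment #5: 13→5→10→0→8→6 push 2
augment #6: 13→5→10→14→9→8→6 push 1
max flow = 27; residual-reachable set from 13 gives S-side
cut edges (S→T): {(1,3), (1,6), (13,2), (13,5)} total cap 27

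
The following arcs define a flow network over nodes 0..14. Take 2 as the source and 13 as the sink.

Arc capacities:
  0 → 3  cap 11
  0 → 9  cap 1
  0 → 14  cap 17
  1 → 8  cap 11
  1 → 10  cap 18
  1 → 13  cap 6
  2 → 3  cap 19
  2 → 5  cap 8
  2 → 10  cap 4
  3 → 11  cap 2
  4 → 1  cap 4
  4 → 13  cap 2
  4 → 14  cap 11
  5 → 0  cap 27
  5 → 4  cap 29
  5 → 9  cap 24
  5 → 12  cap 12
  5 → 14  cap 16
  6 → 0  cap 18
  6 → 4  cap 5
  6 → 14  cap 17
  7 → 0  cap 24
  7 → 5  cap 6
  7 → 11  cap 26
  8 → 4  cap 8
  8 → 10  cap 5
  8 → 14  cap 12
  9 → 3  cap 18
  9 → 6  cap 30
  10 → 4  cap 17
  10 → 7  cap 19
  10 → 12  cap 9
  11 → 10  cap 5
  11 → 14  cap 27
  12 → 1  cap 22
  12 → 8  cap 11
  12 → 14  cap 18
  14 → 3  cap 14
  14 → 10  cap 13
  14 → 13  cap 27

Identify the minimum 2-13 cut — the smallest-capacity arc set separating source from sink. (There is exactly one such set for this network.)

augment #1: 2→5→4→13 push 2
augment #2: 2→5→14→13 push 6
augment #3: 2→3→11→14→13 push 2
augment #4: 2→10→4→1→13 push 4
max flow = 14; residual-reachable set from 2 gives S-side
cut edges (S→T): {(2,5), (2,10), (3,11)} total cap 14

Min-cut arcs: {(2,5), (2,10), (3,11)} (total capacity 14)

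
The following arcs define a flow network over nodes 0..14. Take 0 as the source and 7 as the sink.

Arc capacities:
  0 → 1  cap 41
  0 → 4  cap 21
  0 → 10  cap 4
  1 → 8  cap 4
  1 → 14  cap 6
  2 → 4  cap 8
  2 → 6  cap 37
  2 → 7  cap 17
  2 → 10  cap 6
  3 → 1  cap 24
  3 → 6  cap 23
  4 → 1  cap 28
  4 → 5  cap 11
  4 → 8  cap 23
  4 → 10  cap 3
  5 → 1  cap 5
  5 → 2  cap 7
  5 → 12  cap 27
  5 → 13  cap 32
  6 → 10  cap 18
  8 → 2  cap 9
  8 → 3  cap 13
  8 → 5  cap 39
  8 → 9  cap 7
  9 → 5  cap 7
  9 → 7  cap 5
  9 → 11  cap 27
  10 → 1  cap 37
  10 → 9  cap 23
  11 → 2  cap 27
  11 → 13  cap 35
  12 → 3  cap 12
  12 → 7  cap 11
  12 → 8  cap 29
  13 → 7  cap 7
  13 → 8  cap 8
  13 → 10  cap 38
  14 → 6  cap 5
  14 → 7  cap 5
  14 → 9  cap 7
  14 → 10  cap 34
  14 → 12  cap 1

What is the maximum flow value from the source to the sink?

augment #1: 0→1→14→7 bottleneck 5, total now 5
augment #2: 0→10→9→7 bottleneck 4, total now 9
augment #3: 0→1→8→2→7 bottleneck 4, total now 13
augment #4: 0→1→14→9→7 bottleneck 1, total now 14
augment #5: 0→4→5→2→7 bottleneck 7, total now 21
augment #6: 0→4→5→12→7 bottleneck 4, total now 25
augment #7: 0→4→8→2→7 bottleneck 5, total now 30
augment #8: 0→4→8→5→12→7 bottleneck 5, total now 35

Maximum flow value: 35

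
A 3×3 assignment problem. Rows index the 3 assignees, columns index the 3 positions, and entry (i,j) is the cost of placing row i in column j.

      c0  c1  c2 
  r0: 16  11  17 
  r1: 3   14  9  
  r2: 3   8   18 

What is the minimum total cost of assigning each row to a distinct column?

Minimum assignment cost: 23

optimal assignment: row0→col1 (cost 11), row1→col2 (cost 9), row2→col0 (cost 3)
total = 11 + 9 + 3 = 23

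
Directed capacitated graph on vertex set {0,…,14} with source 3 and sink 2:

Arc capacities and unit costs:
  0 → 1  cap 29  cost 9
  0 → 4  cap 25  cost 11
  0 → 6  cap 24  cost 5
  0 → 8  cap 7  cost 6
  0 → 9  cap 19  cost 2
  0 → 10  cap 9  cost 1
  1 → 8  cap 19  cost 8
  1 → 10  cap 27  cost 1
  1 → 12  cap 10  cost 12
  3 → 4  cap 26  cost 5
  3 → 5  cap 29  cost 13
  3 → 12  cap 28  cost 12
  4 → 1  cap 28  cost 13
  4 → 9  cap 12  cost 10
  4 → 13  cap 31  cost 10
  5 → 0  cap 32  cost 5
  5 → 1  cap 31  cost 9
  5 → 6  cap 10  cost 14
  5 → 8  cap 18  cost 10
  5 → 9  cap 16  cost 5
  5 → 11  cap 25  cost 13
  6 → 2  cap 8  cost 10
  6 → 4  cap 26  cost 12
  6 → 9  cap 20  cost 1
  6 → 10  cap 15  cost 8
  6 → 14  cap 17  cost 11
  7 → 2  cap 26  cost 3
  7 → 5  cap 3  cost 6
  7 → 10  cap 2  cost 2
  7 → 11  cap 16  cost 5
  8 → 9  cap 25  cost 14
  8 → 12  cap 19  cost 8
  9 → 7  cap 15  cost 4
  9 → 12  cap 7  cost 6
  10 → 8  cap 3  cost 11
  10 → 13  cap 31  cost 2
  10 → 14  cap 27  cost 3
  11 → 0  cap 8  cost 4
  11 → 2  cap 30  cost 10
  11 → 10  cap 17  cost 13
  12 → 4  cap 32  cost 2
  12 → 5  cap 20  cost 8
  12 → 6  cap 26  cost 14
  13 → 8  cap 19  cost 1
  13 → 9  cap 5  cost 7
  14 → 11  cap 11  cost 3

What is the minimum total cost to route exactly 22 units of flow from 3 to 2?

Minimum cost for 22 units: 570

shortest-cost path #1: 3→4→9→7→2 push 12 @ unit cost 22 (adds 264)
shortest-cost path #2: 3→5→9→7→2 push 3 @ unit cost 25 (adds 75)
shortest-cost path #3: 3→5→0→6→2 push 7 @ unit cost 33 (adds 231)
total cost = 570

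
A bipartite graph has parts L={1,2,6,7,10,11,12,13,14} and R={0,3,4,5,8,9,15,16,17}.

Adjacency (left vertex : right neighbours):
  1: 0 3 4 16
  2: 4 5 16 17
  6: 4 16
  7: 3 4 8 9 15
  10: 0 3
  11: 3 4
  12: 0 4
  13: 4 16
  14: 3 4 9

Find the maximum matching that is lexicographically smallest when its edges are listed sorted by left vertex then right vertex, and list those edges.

Lex-smallest maximum matching: {(1,0), (2,5), (6,4), (7,8), (10,3), (13,16), (14,9)}

|M| = 7 (so the lex-smallest maximum matching has 7 edges)
process left vertices in ascending order; for each, take the smallest-labelled available neighbour that still permits 7 edges overall, or leave it unmatched if none does
lex-smallest matching: {1-0, 2-5, 6-4, 7-8, 10-3, 13-16, 14-9}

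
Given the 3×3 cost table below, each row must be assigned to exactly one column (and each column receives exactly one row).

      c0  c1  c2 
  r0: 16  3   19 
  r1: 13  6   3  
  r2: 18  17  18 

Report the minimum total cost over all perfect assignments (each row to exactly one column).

optimal assignment: row0→col1 (cost 3), row1→col2 (cost 3), row2→col0 (cost 18)
total = 3 + 3 + 18 = 24

Minimum assignment cost: 24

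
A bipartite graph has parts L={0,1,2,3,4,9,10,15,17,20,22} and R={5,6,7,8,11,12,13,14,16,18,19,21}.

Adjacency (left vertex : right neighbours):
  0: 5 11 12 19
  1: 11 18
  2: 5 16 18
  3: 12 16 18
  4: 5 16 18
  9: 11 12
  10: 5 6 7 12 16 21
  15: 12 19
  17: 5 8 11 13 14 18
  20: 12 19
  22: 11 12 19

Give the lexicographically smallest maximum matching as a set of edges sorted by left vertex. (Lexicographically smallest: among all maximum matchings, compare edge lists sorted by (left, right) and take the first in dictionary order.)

|M| = 8 (so the lex-smallest maximum matching has 8 edges)
process left vertices in ascending order; for each, take the smallest-labelled available neighbour that still permits 8 edges overall, or leave it unmatched if none does
lex-smallest matching: {0-5, 1-11, 2-16, 3-12, 4-18, 10-6, 15-19, 17-8}

Lex-smallest maximum matching: {(0,5), (1,11), (2,16), (3,12), (4,18), (10,6), (15,19), (17,8)}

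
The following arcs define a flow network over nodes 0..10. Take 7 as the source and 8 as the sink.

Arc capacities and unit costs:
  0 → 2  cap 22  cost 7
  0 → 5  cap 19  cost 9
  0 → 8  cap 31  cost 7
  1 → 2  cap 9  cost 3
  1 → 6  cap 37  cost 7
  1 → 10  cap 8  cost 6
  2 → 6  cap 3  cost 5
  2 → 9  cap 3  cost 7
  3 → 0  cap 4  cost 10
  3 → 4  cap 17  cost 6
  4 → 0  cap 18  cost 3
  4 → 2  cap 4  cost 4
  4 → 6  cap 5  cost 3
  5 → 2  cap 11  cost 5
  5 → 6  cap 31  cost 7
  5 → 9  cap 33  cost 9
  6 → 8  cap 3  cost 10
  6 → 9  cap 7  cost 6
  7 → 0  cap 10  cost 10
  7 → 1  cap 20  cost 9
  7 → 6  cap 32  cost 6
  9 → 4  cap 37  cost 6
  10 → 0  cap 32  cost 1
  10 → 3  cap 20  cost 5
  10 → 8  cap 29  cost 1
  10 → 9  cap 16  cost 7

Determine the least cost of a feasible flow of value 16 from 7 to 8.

shortest-cost path #1: 7→6→8 push 3 @ unit cost 16 (adds 48)
shortest-cost path #2: 7→1→10→8 push 8 @ unit cost 16 (adds 128)
shortest-cost path #3: 7→0→8 push 5 @ unit cost 17 (adds 85)
total cost = 261

Minimum cost for 16 units: 261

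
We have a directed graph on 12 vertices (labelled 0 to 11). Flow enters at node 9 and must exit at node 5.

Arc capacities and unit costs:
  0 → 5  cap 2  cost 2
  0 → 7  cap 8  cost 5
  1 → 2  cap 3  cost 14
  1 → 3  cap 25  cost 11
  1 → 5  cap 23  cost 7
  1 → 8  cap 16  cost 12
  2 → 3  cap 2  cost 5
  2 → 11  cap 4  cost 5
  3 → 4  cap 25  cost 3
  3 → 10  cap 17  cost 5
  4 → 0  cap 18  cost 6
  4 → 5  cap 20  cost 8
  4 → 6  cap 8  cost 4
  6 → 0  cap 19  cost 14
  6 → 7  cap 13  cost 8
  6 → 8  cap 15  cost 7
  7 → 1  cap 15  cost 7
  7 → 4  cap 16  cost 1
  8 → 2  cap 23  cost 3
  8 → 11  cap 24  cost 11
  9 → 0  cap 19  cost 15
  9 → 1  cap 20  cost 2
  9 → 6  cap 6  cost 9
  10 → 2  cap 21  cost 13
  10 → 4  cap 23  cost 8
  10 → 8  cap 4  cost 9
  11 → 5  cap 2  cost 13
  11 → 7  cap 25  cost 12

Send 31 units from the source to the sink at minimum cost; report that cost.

shortest-cost path #1: 9→1→5 push 20 @ unit cost 9 (adds 180)
shortest-cost path #2: 9→0→5 push 2 @ unit cost 17 (adds 34)
shortest-cost path #3: 9→6→7→4→5 push 6 @ unit cost 26 (adds 156)
shortest-cost path #4: 9→0→7→4→5 push 3 @ unit cost 29 (adds 87)
total cost = 457

Minimum cost for 31 units: 457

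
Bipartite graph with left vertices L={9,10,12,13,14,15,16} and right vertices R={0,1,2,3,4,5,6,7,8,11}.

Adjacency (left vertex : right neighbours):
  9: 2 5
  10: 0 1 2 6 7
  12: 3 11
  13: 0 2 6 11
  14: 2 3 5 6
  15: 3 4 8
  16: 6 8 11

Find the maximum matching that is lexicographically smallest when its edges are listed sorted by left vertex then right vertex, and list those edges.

|M| = 7 (so the lex-smallest maximum matching has 7 edges)
process left vertices in ascending order; for each, take the smallest-labelled available neighbour that still permits 7 edges overall, or leave it unmatched if none does
lex-smallest matching: {9-2, 10-0, 12-3, 13-6, 14-5, 15-4, 16-8}

Lex-smallest maximum matching: {(9,2), (10,0), (12,3), (13,6), (14,5), (15,4), (16,8)}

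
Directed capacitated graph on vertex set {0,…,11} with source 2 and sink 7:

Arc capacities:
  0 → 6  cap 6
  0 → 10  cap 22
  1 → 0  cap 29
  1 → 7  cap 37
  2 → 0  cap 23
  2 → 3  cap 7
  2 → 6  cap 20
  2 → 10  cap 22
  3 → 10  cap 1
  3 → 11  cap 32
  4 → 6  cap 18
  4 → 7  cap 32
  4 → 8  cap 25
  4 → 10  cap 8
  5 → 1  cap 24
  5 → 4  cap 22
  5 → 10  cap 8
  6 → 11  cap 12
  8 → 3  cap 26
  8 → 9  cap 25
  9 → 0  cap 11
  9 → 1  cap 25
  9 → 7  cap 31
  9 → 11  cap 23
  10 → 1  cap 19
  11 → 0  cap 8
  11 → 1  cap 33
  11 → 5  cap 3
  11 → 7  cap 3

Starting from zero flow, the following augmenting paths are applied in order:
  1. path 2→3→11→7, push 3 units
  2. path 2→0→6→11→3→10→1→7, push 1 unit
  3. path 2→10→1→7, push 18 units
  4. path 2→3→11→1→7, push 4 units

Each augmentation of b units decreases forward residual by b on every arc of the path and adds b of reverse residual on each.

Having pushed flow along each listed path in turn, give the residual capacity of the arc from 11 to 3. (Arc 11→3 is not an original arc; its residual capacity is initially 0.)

after path 1 (2→3→11→7, push 3): res(11,3)=3
after path 2 (2→0→6→11→3→10→1→7, push 1): res(11,3)=2
after path 3 (2→10→1→7, push 18): res(11,3)=2
after path 4 (2→3→11→1→7, push 4): res(11,3)=6

Residual capacity of (11,3): 6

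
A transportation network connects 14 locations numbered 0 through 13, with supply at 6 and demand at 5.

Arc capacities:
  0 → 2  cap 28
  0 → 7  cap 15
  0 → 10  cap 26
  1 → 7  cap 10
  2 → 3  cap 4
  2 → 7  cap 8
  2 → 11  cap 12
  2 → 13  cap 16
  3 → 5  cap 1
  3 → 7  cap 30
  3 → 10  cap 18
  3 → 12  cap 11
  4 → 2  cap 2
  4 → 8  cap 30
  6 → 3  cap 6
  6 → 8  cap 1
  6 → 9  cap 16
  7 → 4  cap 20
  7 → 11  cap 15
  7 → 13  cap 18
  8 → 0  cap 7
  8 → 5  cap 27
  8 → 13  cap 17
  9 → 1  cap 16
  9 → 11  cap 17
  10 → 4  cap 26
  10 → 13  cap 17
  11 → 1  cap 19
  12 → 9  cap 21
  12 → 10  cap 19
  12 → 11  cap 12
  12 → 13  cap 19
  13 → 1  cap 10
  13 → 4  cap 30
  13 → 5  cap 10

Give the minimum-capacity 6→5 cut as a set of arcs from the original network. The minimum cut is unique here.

augment #1: 6→3→5 push 1
augment #2: 6→8→5 push 1
augment #3: 6→3→7→13→5 push 5
augment #4: 6→9→1→7→13→5 push 5
augment #5: 6→9→1→7→4→8→5 push 5
max flow = 17; residual-reachable set from 6 gives S-side
cut edges (S→T): {(1,7), (6,3), (6,8)} total cap 17

Min-cut arcs: {(1,7), (6,3), (6,8)} (total capacity 17)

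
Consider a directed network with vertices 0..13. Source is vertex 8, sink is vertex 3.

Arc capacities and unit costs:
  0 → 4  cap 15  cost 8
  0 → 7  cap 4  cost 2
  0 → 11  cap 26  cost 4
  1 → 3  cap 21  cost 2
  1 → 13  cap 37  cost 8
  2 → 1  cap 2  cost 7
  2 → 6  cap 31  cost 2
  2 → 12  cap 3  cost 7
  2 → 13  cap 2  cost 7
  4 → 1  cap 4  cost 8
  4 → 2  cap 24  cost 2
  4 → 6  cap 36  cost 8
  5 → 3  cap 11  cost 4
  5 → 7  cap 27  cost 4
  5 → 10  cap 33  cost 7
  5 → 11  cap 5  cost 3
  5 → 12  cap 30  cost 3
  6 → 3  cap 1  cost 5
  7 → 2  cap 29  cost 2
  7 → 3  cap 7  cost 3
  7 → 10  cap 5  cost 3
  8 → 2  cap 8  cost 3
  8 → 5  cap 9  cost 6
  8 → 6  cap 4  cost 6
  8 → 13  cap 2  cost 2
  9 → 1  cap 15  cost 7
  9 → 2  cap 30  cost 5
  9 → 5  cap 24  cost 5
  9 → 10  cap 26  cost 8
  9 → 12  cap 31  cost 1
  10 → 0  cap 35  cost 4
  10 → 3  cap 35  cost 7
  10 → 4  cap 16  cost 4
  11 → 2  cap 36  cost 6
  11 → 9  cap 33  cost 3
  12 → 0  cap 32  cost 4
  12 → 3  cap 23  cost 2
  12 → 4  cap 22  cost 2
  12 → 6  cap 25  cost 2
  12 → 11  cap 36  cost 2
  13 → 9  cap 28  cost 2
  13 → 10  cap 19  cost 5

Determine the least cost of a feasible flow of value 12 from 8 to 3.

shortest-cost path #1: 8→13→9→12→3 push 2 @ unit cost 7 (adds 14)
shortest-cost path #2: 8→5→3 push 9 @ unit cost 10 (adds 90)
shortest-cost path #3: 8→2→6→3 push 1 @ unit cost 10 (adds 10)
total cost = 114

Minimum cost for 12 units: 114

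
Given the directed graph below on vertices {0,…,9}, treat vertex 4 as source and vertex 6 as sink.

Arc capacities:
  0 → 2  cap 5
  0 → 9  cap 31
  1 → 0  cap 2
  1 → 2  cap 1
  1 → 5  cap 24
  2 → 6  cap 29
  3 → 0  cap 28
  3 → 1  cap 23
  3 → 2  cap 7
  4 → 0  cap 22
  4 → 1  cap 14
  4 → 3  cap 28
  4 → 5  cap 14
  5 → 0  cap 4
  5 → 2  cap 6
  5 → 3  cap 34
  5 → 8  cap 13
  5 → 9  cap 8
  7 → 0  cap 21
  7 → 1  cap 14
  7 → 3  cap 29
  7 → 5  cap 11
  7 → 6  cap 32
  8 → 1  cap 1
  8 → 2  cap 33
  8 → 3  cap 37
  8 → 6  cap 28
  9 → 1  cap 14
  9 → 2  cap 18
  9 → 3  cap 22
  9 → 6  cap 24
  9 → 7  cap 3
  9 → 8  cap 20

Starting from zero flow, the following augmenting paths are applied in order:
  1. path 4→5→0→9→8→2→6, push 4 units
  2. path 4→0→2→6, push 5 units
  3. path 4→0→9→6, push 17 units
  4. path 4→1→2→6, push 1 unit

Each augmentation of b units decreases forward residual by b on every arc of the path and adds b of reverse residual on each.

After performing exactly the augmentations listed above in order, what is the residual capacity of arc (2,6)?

Residual capacity of (2,6): 19

after path 1 (4→5→0→9→8→2→6, push 4): res(2,6)=25
after path 2 (4→0→2→6, push 5): res(2,6)=20
after path 3 (4→0→9→6, push 17): res(2,6)=20
after path 4 (4→1→2→6, push 1): res(2,6)=19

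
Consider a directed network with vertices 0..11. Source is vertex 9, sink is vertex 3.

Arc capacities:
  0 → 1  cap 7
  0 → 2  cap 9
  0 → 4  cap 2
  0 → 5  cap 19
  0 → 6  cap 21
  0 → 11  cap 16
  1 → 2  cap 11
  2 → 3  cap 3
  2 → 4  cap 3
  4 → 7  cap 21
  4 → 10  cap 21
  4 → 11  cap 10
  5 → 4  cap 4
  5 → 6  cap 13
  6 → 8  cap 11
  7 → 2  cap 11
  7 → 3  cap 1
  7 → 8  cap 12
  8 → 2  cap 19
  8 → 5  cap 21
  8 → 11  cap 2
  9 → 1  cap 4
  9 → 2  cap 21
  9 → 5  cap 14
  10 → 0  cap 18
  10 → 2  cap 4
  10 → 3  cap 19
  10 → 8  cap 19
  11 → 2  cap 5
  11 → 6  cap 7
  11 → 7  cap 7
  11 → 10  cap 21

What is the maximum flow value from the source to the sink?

augment #1: 9→2→3 bottleneck 3, total now 3
augment #2: 9→2→4→7→3 bottleneck 1, total now 4
augment #3: 9→2→4→10→3 bottleneck 2, total now 6
augment #4: 9→5→4→10→3 bottleneck 4, total now 10
augment #5: 9→5→6→8→11→10→3 bottleneck 2, total now 12

Maximum flow value: 12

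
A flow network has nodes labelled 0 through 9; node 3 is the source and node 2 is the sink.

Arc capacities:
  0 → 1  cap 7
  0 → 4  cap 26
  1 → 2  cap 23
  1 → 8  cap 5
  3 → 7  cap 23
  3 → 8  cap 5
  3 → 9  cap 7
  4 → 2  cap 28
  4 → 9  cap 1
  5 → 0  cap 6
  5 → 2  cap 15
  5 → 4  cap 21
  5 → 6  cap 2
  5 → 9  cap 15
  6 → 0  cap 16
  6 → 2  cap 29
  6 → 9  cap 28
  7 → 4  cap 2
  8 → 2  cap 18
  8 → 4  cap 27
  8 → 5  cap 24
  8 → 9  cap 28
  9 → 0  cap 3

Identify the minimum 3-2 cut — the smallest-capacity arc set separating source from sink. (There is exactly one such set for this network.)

augment #1: 3→8→2 push 5
augment #2: 3→7→4→2 push 2
augment #3: 3→9→0→1→2 push 3
max flow = 10; residual-reachable set from 3 gives S-side
cut edges (S→T): {(3,8), (7,4), (9,0)} total cap 10

Min-cut arcs: {(3,8), (7,4), (9,0)} (total capacity 10)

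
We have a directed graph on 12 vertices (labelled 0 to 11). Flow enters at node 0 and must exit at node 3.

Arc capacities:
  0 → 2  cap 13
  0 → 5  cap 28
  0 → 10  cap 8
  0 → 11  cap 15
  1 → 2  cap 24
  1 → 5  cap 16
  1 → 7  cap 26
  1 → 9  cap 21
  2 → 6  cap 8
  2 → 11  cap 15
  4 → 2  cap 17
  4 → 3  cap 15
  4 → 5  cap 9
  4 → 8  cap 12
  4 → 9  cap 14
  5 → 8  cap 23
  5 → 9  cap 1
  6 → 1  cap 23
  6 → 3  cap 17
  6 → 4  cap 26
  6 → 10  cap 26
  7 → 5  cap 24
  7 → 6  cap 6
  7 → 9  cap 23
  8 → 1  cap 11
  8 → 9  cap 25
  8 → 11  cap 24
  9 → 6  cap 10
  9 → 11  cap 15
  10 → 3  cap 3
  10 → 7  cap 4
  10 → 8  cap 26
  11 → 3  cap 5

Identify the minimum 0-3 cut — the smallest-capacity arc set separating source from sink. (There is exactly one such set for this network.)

augment #1: 0→10→3 push 3
augment #2: 0→11→3 push 5
augment #3: 0→2→6→3 push 8
augment #4: 0→5→9→6→3 push 1
augment #5: 0→10→7→6→3 push 4
augment #6: 0→5→8→9→6→3 push 4
augment #7: 0→5→8→9→6→4→3 push 5
augment #8: 0→5→8→1→7→6→4→3 push 2
max flow = 32; residual-reachable set from 0 gives S-side
cut edges (S→T): {(2,6), (7,6), (9,6), (10,3), (11,3)} total cap 32

Min-cut arcs: {(2,6), (7,6), (9,6), (10,3), (11,3)} (total capacity 32)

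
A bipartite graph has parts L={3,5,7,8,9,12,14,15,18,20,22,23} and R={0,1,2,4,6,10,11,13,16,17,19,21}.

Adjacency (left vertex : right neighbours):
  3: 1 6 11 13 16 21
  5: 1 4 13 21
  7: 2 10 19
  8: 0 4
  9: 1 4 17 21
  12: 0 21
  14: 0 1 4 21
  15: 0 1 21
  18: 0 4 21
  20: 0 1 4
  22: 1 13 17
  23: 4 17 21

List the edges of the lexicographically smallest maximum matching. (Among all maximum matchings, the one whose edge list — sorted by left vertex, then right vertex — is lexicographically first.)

|M| = 8 (so the lex-smallest maximum matching has 8 edges)
process left vertices in ascending order; for each, take the smallest-labelled available neighbour that still permits 8 edges overall, or leave it unmatched if none does
lex-smallest matching: {3-6, 5-1, 7-2, 8-0, 9-4, 12-21, 22-13, 23-17}

Lex-smallest maximum matching: {(3,6), (5,1), (7,2), (8,0), (9,4), (12,21), (22,13), (23,17)}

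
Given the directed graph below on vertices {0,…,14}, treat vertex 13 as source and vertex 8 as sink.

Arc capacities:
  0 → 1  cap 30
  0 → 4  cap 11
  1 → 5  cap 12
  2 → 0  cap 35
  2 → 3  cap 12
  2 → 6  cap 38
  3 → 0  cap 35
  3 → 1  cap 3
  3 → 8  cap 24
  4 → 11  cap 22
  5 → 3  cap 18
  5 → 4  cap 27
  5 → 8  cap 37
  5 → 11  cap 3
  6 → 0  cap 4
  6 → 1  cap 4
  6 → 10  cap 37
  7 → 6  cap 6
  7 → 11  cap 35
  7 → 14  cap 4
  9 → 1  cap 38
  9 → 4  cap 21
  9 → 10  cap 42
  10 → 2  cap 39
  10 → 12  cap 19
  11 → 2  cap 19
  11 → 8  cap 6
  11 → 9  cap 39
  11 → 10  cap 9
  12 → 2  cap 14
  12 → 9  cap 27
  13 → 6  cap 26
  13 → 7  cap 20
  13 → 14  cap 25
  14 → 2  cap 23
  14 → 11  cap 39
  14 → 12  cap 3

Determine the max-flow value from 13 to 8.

augment #1: 13→7→11→8 bottleneck 6, total now 6
augment #2: 13→6→1→5→8 bottleneck 4, total now 10
augment #3: 13→14→2→3→8 bottleneck 12, total now 22
augment #4: 13→6→0→1→5→8 bottleneck 4, total now 26
augment #5: 13→7→11→9→1→5→8 bottleneck 4, total now 30

Maximum flow value: 30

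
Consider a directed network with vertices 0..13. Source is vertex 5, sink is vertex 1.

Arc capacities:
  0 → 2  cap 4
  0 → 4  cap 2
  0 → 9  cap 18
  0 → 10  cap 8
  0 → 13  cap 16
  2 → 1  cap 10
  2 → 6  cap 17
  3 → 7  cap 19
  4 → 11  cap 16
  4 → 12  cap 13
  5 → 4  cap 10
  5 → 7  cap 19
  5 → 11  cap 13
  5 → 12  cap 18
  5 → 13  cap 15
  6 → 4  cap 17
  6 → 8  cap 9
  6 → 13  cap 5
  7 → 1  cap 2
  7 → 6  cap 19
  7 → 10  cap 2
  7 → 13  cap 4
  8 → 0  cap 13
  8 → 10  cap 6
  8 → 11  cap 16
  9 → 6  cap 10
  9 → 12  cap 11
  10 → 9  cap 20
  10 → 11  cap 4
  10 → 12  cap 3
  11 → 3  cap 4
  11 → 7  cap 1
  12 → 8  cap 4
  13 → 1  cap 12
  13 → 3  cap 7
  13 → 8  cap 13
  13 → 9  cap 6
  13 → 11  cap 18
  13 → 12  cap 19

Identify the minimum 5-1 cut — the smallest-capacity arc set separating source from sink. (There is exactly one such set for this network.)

Min-cut arcs: {(0,2), (7,1), (13,1)} (total capacity 18)

augment #1: 5→7→1 push 2
augment #2: 5→13→1 push 12
augment #3: 5→12→8→0→2→1 push 4
max flow = 18; residual-reachable set from 5 gives S-side
cut edges (S→T): {(0,2), (7,1), (13,1)} total cap 18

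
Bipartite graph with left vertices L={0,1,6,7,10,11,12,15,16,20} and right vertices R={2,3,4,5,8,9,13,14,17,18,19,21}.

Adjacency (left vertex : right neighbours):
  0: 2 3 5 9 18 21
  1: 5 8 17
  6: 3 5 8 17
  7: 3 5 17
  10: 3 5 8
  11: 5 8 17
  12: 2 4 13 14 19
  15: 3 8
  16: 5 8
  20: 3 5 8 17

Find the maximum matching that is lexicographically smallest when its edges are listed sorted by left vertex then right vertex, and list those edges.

Lex-smallest maximum matching: {(0,2), (1,5), (6,3), (7,17), (10,8), (12,4)}

|M| = 6 (so the lex-smallest maximum matching has 6 edges)
process left vertices in ascending order; for each, take the smallest-labelled available neighbour that still permits 6 edges overall, or leave it unmatched if none does
lex-smallest matching: {0-2, 1-5, 6-3, 7-17, 10-8, 12-4}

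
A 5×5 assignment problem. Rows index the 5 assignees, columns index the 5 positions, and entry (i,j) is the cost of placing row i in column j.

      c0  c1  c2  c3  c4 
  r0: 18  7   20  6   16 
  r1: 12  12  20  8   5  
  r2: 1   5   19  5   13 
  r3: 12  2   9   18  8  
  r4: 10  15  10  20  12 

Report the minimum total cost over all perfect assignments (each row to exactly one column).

optimal assignment: row0→col3 (cost 6), row1→col4 (cost 5), row2→col0 (cost 1), row3→col1 (cost 2), row4→col2 (cost 10)
total = 6 + 5 + 1 + 2 + 10 = 24

Minimum assignment cost: 24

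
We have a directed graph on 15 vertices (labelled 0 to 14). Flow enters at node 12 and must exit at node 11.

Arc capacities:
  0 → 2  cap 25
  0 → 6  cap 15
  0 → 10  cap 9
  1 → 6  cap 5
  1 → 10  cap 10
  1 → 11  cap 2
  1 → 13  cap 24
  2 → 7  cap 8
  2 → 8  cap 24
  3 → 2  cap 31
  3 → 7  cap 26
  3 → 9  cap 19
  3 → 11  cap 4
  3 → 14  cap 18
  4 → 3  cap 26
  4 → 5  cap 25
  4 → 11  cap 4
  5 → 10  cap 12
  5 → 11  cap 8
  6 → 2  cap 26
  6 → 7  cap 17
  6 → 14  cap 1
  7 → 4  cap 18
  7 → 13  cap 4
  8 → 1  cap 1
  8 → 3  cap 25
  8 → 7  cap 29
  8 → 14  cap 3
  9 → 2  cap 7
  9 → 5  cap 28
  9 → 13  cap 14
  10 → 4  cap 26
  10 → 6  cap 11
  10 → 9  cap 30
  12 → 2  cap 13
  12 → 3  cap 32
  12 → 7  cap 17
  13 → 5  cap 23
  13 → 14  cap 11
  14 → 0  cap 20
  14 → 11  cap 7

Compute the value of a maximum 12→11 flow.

Maximum flow value: 24

augment #1: 12→3→11 bottleneck 4, total now 4
augment #2: 12→3→14→11 bottleneck 7, total now 11
augment #3: 12→7→4→11 bottleneck 4, total now 15
augment #4: 12→2→8→1→11 bottleneck 1, total now 16
augment #5: 12→3→9→5→11 bottleneck 8, total now 24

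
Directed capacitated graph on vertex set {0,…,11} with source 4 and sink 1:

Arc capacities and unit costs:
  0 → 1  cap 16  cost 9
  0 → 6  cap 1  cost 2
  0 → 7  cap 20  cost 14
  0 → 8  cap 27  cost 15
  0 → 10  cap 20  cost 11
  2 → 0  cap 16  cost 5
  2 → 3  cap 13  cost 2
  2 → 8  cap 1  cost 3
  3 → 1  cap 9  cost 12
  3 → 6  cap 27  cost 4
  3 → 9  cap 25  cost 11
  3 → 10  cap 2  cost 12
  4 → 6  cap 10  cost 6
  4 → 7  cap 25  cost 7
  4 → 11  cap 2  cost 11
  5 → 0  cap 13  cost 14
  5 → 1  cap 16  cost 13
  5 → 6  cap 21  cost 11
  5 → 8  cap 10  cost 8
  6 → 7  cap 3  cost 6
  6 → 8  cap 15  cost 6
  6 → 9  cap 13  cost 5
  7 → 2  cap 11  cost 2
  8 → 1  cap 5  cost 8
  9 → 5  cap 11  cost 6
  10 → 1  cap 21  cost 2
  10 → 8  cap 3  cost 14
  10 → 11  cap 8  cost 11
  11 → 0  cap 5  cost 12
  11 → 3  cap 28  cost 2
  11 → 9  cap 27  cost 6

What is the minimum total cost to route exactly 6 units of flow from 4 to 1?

shortest-cost path #1: 4→6→8→1 push 5 @ unit cost 20 (adds 100)
shortest-cost path #2: 4→7→2→3→1 push 1 @ unit cost 23 (adds 23)
total cost = 123

Minimum cost for 6 units: 123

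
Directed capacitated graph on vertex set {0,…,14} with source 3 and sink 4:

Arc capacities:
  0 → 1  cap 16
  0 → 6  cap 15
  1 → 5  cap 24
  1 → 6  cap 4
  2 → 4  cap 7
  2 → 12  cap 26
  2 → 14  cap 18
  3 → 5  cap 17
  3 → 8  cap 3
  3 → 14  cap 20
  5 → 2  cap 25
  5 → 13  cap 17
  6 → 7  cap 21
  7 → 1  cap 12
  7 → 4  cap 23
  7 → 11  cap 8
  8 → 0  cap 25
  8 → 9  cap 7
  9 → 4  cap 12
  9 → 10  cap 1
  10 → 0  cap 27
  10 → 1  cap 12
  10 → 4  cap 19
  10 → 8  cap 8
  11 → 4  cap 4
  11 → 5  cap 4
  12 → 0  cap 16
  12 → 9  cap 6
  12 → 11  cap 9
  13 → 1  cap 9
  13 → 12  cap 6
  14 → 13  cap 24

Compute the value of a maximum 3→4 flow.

augment #1: 3→5→2→4 bottleneck 7, total now 7
augment #2: 3→8→9→4 bottleneck 3, total now 10
augment #3: 3→5→2→12→9→4 bottleneck 6, total now 16
augment #4: 3→5→2→12→11→4 bottleneck 4, total now 20
augment #5: 3→14→13→1→6→7→4 bottleneck 4, total now 24
augment #6: 3→14→13→12→0→6→7→4 bottleneck 6, total now 30
augment #7: 3→14→13→1→5→2→12→0→6→7→4 bottleneck 5, total now 35

Maximum flow value: 35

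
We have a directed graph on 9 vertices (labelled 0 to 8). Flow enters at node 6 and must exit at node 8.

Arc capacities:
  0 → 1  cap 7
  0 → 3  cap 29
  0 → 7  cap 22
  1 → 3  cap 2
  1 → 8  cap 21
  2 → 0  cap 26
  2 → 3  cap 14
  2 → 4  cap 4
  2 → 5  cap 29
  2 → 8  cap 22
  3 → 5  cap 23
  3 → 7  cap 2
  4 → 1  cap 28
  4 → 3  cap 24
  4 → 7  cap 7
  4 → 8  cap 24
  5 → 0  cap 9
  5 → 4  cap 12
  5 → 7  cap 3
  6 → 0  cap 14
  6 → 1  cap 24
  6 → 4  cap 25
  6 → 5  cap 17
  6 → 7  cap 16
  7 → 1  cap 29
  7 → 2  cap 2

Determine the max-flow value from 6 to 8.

Maximum flow value: 47

augment #1: 6→1→8 bottleneck 21, total now 21
augment #2: 6→4→8 bottleneck 24, total now 45
augment #3: 6→7→2→8 bottleneck 2, total now 47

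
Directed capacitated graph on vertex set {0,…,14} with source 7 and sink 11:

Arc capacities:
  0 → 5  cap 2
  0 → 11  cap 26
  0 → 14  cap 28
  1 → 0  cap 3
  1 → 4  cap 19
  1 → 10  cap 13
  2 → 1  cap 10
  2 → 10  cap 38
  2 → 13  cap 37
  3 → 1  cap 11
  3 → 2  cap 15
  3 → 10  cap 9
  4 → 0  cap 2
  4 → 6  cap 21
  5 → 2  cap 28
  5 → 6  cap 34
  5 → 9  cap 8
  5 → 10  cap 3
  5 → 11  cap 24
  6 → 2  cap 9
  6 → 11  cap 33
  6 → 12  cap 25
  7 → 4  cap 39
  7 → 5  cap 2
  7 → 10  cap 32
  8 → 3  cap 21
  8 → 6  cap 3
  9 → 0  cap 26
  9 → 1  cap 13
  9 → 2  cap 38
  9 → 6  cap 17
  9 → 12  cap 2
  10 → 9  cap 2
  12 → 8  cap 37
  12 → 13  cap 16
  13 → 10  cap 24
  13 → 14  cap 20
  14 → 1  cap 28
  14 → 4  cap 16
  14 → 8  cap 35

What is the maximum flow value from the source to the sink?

augment #1: 7→5→11 bottleneck 2, total now 2
augment #2: 7→4→0→11 bottleneck 2, total now 4
augment #3: 7→4→6→11 bottleneck 21, total now 25
augment #4: 7→10→9→0→11 bottleneck 2, total now 27

Maximum flow value: 27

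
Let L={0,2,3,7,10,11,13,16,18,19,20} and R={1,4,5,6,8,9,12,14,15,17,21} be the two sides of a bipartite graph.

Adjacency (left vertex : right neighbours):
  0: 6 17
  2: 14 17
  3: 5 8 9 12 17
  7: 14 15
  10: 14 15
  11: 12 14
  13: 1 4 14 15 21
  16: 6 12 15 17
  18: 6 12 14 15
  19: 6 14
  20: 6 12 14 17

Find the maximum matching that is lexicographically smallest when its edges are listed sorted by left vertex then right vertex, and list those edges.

Lex-smallest maximum matching: {(0,6), (2,14), (3,5), (7,15), (11,12), (13,1), (16,17)}

|M| = 7 (so the lex-smallest maximum matching has 7 edges)
process left vertices in ascending order; for each, take the smallest-labelled available neighbour that still permits 7 edges overall, or leave it unmatched if none does
lex-smallest matching: {0-6, 2-14, 3-5, 7-15, 11-12, 13-1, 16-17}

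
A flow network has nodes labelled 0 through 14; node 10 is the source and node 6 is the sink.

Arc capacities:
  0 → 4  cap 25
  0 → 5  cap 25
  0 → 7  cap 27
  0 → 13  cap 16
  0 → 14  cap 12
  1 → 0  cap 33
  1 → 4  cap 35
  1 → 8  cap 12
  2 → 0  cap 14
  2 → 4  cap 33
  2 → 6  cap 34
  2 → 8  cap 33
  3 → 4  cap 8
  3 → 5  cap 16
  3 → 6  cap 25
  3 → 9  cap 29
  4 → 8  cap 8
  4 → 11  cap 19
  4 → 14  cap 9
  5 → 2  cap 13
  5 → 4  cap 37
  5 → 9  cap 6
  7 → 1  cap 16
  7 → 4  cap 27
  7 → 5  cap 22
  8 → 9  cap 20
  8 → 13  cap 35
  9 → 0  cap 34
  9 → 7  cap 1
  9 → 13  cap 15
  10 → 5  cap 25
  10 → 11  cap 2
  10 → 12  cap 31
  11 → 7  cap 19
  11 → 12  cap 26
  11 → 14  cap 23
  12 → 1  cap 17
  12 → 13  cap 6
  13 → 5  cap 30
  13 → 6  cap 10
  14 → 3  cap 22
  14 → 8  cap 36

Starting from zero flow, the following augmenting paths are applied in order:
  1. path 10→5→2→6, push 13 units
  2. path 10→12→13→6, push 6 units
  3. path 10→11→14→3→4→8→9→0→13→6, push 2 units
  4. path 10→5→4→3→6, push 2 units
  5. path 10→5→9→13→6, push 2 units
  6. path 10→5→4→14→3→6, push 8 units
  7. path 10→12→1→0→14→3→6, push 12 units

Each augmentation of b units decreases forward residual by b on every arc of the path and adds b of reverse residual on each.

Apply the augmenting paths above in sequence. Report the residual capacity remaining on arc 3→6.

Residual capacity of (3,6): 3

after path 1 (10→5→2→6, push 13): res(3,6)=25
after path 2 (10→12→13→6, push 6): res(3,6)=25
after path 3 (10→11→14→3→4→8→9→0→13→6, push 2): res(3,6)=25
after path 4 (10→5→4→3→6, push 2): res(3,6)=23
after path 5 (10→5→9→13→6, push 2): res(3,6)=23
after path 6 (10→5→4→14→3→6, push 8): res(3,6)=15
after path 7 (10→12→1→0→14→3→6, push 12): res(3,6)=3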